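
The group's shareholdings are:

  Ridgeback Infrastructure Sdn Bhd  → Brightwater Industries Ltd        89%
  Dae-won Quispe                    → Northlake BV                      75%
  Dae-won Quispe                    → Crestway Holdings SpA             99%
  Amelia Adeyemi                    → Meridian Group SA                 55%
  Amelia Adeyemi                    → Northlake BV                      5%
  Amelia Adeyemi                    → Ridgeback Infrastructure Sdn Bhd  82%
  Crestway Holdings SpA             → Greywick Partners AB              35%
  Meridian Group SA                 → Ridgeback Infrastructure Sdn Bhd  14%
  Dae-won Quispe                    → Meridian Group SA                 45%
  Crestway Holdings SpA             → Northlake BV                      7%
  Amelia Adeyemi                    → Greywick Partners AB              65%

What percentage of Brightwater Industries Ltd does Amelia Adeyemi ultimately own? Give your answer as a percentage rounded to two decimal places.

79.83%

Amelia reaches Brightwater along 2 paths.
Via Ridgeback: 82% × 89% = 72.98%.
Via Meridian → Ridgeback: 55% × 14% × 89% = 6.853%.
Total: 72.98% + 6.853% = 79.833%.
Rounded: 79.83%.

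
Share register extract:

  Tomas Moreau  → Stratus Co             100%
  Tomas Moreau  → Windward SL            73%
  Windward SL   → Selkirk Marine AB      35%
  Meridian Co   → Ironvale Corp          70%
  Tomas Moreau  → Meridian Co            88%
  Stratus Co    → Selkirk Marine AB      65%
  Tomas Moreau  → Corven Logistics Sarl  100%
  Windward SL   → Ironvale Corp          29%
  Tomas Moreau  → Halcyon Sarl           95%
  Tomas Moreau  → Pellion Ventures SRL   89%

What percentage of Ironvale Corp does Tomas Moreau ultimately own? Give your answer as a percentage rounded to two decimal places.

82.77%

Tomas reaches Ironvale along 2 paths.
Via Windward: 73% × 29% = 21.17%.
Via Meridian: 88% × 70% = 61.6%.
Total: 21.17% + 61.6% = 82.77%.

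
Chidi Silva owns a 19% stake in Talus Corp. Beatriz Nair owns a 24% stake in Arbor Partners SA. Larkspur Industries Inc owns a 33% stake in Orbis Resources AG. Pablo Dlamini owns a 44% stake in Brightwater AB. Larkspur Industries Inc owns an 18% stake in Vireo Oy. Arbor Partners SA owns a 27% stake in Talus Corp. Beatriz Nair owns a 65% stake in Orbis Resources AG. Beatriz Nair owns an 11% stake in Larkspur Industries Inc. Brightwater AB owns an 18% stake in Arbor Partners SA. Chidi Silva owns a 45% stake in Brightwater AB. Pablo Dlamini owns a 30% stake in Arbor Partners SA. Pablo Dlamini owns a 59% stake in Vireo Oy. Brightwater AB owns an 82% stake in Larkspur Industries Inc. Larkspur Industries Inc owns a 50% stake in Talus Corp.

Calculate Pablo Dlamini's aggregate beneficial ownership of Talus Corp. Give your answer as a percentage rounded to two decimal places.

Pablo reaches Talus along 3 paths.
Via Brightwater → Larkspur: 44% × 82% × 50% = 18.04%.
Via Arbor: 30% × 27% = 8.1%.
Via Brightwater → Arbor: 44% × 18% × 27% = 2.1384%.
Total: 18.04% + 8.1% + 2.1384% = 28.2784%.
Rounded: 28.28%.

28.28%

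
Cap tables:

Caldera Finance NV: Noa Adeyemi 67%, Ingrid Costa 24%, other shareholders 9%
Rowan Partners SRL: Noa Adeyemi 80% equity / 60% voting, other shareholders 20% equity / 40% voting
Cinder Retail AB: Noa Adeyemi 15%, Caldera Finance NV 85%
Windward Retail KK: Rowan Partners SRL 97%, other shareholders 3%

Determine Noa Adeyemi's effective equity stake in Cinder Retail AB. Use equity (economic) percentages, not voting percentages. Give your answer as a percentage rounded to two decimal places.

71.95%

Noa reaches Cinder along 2 paths.
Direct stake: 15% = 15%.
Via Caldera: 67% × 85% = 56.95%.
Total: 15% + 56.95% = 71.95%.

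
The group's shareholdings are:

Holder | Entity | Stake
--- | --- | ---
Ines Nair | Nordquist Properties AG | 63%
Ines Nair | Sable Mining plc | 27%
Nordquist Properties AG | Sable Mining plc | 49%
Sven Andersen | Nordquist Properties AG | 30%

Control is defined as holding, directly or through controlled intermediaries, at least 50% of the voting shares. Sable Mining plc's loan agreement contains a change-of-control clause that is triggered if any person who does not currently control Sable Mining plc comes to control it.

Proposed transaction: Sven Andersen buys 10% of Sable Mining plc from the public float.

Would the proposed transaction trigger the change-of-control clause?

The purchase changes only Sven's holdings, so Sven is the only person who could newly come to control Sable.
Sven's largest direct stake is 30% in Nordquist, which does not meet the threshold, so Sven controls no company.
Neither Sven nor any entity Sven controls holds any voting interest in Sable.
So before the transaction, Sven does not control Sable.
After the purchase, Sven holds 10% of Sable directly.
After the transaction, Sven's side holds 10% of Sable, not ≥ 50%, so Sven still does not control Sable.
No new person acquires control, so the clause is not triggered.

No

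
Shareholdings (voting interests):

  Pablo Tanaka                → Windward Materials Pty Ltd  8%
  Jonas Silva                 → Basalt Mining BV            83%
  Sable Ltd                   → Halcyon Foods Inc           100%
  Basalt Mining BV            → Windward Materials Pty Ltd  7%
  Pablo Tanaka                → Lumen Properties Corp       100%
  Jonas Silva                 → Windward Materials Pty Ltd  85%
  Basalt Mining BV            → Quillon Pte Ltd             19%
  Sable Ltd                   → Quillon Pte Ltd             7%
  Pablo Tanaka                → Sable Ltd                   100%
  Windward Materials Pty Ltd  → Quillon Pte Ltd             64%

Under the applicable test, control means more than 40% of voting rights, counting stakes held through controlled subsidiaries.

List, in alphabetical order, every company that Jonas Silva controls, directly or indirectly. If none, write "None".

Jonas holds 83% of Basalt, so Jonas controls Basalt.
Jonas and Basalt together hold 85% + 7% = 92% of Windward, so Jonas controls Windward.
Windward and Basalt together hold 64% + 19% = 83% of Quillon, so Jonas controls Quillon.
No other company's threshold is met.

Basalt Mining BV, Quillon Pte Ltd, Windward Materials Pty Ltd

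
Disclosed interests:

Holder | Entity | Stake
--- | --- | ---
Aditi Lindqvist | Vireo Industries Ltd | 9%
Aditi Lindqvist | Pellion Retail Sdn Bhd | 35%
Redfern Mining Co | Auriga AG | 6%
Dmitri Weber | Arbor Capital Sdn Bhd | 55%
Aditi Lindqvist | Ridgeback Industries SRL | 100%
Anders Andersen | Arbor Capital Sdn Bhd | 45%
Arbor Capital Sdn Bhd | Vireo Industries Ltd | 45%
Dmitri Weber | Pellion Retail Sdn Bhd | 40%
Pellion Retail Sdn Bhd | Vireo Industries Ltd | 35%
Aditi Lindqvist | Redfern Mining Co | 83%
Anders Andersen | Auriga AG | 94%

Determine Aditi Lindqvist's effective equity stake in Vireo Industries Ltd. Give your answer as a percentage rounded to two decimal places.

Aditi reaches Vireo along 2 paths.
Direct stake: 9% = 9%.
Via Pellion: 35% × 35% = 12.25%.
Total: 9% + 12.25% = 21.25%.

21.25%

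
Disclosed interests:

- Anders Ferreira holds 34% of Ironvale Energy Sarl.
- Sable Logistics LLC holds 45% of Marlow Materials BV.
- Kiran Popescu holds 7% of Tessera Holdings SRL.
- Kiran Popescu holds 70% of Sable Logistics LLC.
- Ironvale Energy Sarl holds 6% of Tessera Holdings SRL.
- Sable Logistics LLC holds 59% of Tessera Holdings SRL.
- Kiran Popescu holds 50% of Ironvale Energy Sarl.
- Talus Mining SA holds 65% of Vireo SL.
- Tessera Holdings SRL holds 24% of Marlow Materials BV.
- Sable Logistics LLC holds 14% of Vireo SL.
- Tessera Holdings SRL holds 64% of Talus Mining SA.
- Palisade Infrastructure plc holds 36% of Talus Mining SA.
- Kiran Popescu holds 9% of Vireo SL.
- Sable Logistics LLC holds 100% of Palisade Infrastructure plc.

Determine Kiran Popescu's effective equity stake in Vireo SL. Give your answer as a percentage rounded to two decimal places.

Kiran reaches Vireo along 6 paths.
Via Sable: 70% × 14% = 9.8%.
Direct stake: 9% = 9%.
Via Sable → Palisade → Talus: 70% × 100% × 36% × 65% = 16.38%.
Via Ironvale → Tessera → Talus: 50% × 6% × 64% × 65% = 1.248%.
Via Sable → Tessera → Talus: 70% × 59% × 64% × 65% = 17.1808%.
Via Tessera → Talus: 7% × 64% × 65% = 2.912%.
Total: 9.8% + 9% + 16.38% + 1.248% + 17.1808% + 2.912% = 56.5208%.
Rounded: 56.52%.

56.52%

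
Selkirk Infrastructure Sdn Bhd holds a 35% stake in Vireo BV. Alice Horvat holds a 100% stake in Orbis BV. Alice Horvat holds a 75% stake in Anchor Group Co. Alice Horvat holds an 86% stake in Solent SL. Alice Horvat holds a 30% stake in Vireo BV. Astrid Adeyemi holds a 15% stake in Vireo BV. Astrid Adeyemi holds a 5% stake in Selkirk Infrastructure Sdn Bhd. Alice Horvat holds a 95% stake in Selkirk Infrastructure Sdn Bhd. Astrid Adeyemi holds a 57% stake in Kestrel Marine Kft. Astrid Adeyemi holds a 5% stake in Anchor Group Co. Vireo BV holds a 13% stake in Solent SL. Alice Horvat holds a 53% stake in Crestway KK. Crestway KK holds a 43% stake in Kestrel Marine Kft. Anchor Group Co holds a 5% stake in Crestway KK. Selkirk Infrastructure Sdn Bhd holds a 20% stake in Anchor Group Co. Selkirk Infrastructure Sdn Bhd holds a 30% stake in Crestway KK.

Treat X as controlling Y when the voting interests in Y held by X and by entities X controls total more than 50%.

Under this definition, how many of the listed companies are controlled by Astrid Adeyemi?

1

Astrid holds 57% of Kestrel, so Astrid controls Kestrel.
No other company's threshold is met.
Astrid controls 1 company.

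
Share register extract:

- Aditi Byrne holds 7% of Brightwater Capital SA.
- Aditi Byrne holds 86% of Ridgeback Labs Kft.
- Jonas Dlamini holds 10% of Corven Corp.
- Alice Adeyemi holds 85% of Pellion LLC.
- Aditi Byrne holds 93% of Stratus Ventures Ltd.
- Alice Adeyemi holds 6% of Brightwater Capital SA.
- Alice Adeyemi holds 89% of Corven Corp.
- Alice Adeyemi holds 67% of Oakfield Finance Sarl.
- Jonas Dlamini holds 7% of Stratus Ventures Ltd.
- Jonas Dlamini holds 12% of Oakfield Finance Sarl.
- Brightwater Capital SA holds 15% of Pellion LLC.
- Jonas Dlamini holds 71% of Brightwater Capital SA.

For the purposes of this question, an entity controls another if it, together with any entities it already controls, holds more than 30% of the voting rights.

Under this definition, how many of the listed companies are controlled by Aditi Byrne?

Aditi holds 93% of Stratus, so Aditi controls Stratus.
Aditi holds 86% of Ridgeback, so Aditi controls Ridgeback.
No other company's threshold is met.
Aditi controls 2 companies.

2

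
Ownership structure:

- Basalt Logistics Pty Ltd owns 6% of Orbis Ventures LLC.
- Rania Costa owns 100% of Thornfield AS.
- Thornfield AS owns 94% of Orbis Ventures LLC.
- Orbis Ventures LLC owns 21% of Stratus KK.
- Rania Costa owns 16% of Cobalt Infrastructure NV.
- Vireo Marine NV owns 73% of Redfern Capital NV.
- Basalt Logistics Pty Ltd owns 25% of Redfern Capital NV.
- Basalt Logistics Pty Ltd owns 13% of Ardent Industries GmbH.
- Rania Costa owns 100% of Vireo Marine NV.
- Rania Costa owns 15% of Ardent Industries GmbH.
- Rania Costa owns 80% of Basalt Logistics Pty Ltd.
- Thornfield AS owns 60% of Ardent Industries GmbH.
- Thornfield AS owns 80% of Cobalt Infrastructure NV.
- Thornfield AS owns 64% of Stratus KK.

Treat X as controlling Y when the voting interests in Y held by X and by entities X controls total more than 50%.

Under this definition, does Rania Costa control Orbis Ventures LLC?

Yes

Rania holds 80% of Basalt, so Rania controls Basalt.
Rania holds 100% of Thornfield, so Rania controls Thornfield.
Thornfield and Basalt together hold 94% + 6% = 100% of Orbis, so Rania controls Orbis.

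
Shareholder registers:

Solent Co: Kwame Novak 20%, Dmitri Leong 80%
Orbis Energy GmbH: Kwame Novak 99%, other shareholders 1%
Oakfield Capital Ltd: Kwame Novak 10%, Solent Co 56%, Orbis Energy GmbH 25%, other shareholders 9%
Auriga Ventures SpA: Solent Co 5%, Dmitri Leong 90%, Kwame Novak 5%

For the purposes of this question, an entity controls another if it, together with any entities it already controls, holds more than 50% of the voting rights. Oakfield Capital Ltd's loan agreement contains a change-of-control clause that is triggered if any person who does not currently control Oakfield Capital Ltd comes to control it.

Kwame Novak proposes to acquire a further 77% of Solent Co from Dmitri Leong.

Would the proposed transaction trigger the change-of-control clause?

Yes

The purchase adds only to Kwame's holdings (Dmitri's stake shrinks), so Kwame is the only person who could newly come to control Oakfield.
Kwame holds 99% of Orbis, so Kwame controls Orbis.
In Oakfield, Kwame's side holds only 10% + 25% = 35%, not > 50%.
So before the transaction, Kwame does not control Oakfield.
After the purchase, Kwame's direct stake in Solent rises to 20% + 77% = 97%, and Dmitri's stake falls to 3%.
Kwame holds 97% of Solent, so Kwame controls Solent.
Kwame and Solent and Orbis together hold 10% + 56% + 25% = 91% of Oakfield, so Kwame controls Oakfield.
Kwame did not control Oakfield before and does after, so the clause is triggered.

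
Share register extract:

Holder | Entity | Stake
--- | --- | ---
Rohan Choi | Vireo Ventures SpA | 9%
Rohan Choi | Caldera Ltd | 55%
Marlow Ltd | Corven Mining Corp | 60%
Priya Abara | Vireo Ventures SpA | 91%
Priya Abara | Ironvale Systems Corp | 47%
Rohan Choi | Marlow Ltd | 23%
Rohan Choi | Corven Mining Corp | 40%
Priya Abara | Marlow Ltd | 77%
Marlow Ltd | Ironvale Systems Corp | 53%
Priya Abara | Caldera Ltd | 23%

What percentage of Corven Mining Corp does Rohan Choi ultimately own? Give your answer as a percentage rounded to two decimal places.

Rohan reaches Corven along 2 paths.
Direct stake: 40% = 40%.
Via Marlow: 23% × 60% = 13.8%.
Total: 40% + 13.8% = 53.8%.
Rounded: 53.80%.

53.80%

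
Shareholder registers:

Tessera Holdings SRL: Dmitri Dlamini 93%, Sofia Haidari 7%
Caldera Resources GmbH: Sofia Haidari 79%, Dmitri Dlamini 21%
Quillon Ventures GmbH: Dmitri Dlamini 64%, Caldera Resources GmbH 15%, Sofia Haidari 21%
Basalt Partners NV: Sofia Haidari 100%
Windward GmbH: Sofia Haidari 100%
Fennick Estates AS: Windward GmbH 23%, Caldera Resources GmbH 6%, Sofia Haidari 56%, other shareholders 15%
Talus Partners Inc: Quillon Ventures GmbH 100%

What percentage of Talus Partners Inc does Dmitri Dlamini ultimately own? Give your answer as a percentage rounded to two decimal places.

67.15%

Dmitri reaches Talus along 2 paths.
Via Quillon: 64% × 100% = 64%.
Via Caldera → Quillon: 21% × 15% × 100% = 3.15%.
Total: 64% + 3.15% = 67.15%.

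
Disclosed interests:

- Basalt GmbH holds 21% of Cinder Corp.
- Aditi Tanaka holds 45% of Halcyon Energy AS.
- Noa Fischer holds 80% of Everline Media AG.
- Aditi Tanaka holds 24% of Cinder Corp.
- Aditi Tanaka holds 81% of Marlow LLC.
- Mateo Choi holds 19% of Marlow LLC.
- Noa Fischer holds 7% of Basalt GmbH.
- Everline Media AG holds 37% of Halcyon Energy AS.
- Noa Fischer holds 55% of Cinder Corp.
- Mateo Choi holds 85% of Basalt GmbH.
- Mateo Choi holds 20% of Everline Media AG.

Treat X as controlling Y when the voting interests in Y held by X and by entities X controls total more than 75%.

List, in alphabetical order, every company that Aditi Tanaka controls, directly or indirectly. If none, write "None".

Aditi holds 81% of Marlow, so Aditi controls Marlow.
No other company's threshold is met.

Marlow LLC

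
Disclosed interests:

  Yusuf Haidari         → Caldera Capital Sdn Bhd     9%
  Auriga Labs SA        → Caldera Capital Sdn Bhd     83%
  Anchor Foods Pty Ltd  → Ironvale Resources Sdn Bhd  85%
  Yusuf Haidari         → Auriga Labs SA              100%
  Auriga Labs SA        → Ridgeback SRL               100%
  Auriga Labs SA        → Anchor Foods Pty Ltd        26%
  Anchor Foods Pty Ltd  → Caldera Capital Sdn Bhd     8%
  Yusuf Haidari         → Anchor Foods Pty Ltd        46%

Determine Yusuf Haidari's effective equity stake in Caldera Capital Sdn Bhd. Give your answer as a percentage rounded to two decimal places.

Yusuf reaches Caldera along 4 paths.
Via Auriga: 100% × 83% = 83%.
Direct stake: 9% = 9%.
Via Auriga → Anchor: 100% × 26% × 8% = 2.08%.
Via Anchor: 46% × 8% = 3.68%.
Total: 83% + 9% + 2.08% + 3.68% = 97.76%.

97.76%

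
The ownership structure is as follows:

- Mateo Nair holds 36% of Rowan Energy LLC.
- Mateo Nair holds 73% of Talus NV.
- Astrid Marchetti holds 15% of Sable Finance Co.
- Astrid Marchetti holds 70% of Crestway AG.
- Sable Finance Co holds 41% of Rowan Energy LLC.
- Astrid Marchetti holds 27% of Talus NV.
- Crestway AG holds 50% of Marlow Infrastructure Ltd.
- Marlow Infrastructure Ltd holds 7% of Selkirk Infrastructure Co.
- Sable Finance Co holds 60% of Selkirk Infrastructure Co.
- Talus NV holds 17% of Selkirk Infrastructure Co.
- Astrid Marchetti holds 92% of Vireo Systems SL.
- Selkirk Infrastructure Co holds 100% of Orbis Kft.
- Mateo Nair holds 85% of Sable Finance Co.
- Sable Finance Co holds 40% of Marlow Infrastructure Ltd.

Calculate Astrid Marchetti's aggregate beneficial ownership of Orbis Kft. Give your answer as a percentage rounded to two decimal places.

Astrid reaches Orbis along 4 paths.
Via Talus → Selkirk: 27% × 17% × 100% = 4.59%.
Via Sable → Marlow → Selkirk: 15% × 40% × 7% × 100% = 0.42%.
Via Crestway → Marlow → Selkirk: 70% × 50% × 7% × 100% = 2.45%.
Via Sable → Selkirk: 15% × 60% × 100% = 9%.
Total: 4.59% + 0.42% + 2.45% + 9% = 16.46%.

16.46%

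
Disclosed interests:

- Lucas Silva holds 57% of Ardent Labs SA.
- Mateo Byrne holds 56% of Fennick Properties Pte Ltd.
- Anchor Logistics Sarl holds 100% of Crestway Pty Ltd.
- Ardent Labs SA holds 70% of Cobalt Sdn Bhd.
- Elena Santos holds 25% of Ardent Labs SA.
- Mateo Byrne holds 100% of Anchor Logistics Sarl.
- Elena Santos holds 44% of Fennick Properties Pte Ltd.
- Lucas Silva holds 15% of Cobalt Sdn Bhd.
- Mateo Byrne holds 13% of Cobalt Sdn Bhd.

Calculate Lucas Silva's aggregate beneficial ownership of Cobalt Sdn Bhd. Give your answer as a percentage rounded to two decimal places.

54.90%

Lucas reaches Cobalt along 2 paths.
Via Ardent: 57% × 70% = 39.9%.
Direct stake: 15% = 15%.
Total: 39.9% + 15% = 54.9%.
Rounded: 54.90%.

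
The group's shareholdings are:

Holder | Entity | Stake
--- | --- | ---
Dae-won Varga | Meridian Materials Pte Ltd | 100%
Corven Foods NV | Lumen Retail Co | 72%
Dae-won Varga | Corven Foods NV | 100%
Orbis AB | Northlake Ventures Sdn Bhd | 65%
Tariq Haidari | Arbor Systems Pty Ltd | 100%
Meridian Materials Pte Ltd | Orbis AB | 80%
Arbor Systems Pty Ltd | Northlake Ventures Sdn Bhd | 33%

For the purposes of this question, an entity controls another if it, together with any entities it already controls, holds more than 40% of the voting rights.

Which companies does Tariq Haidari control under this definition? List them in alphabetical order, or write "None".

Arbor Systems Pty Ltd

Tariq holds 100% of Arbor, so Tariq controls Arbor.
No other company's threshold is met.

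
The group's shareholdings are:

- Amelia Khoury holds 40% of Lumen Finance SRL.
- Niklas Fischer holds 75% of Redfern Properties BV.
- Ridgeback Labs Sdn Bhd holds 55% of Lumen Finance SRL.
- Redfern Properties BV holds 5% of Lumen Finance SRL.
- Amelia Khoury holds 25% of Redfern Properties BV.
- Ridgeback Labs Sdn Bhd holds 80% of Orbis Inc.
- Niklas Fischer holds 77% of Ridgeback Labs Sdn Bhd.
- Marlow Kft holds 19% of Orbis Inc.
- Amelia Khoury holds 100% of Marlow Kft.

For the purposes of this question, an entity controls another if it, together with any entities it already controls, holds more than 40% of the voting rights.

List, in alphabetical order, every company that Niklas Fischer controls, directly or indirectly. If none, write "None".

Lumen Finance SRL, Orbis Inc, Redfern Properties BV, Ridgeback Labs Sdn Bhd

Niklas holds 77% of Ridgeback, so Niklas controls Ridgeback.
Niklas holds 75% of Redfern, so Niklas controls Redfern.
Redfern and Ridgeback together hold 5% + 55% = 60% of Lumen, so Niklas controls Lumen.
Ridgeback holds 80% of Orbis, so Niklas controls Orbis.
No other company's threshold is met.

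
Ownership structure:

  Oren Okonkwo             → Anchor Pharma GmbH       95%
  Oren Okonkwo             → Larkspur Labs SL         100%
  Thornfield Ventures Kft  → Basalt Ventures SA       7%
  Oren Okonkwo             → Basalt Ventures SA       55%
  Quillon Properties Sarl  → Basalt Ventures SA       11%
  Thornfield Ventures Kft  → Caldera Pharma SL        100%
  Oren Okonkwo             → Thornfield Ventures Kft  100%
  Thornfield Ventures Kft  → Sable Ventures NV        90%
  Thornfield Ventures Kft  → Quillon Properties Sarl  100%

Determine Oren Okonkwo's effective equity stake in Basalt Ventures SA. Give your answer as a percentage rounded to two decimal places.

73.00%

Oren reaches Basalt along 3 paths.
Via Thornfield → Quillon: 100% × 100% × 11% = 11%.
Via Thornfield: 100% × 7% = 7%.
Direct stake: 55% = 55%.
Total: 11% + 7% + 55% = 73%.
Rounded: 73.00%.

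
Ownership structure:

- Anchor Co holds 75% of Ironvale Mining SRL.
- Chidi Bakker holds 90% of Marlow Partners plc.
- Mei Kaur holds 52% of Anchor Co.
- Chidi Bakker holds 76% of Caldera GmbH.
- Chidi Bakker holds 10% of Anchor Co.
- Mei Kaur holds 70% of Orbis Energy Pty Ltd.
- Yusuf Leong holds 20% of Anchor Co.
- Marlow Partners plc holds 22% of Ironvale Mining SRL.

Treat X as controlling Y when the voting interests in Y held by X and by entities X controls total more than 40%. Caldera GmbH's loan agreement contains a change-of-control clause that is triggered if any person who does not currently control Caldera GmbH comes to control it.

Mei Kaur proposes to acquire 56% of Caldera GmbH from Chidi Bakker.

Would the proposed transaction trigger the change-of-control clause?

Yes

The purchase adds only to Mei's holdings (Chidi's stake shrinks), so Mei is the only person who could newly come to control Caldera.
Mei holds 70% of Orbis, so Mei controls Orbis.
Mei holds 52% of Anchor, so Mei controls Anchor.
Anchor holds 75% of Ironvale, so Mei controls Ironvale.
Neither Mei nor any entity Mei controls holds any voting interest in Caldera.
So before the transaction, Mei does not control Caldera.
After the purchase, Mei holds 56% of Caldera directly, and Chidi's stake falls to 20%.
Mei holds 56% of Caldera, so Mei controls Caldera.
Mei did not control Caldera before and does after, so the clause is triggered.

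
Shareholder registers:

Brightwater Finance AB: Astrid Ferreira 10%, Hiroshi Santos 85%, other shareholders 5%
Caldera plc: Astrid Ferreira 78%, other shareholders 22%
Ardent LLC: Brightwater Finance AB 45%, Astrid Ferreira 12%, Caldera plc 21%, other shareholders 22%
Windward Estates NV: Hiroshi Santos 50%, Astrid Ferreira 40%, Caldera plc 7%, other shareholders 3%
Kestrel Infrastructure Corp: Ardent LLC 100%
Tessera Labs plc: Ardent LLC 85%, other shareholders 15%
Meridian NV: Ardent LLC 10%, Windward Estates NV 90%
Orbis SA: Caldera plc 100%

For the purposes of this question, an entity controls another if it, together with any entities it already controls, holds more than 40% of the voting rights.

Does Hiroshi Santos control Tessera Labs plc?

Yes

Hiroshi holds 85% of Brightwater, so Hiroshi controls Brightwater.
Brightwater holds 45% of Ardent, so Hiroshi controls Ardent.
Ardent holds 85% of Tessera, so Hiroshi controls Tessera.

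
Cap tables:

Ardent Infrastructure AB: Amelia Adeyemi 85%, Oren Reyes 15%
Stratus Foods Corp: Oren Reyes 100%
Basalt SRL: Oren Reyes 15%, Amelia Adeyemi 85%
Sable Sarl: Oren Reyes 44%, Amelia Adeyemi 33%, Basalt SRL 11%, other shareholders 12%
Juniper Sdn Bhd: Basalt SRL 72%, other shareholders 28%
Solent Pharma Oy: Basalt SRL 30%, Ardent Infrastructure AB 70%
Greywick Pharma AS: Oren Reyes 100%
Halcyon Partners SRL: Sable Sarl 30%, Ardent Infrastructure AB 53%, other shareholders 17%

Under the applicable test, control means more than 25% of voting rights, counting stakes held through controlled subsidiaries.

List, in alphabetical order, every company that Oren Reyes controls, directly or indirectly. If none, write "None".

Oren holds 100% of Stratus, so Oren controls Stratus.
Oren holds 44% of Sable, so Oren controls Sable.
Oren holds 100% of Greywick, so Oren controls Greywick.
Sable holds 30% of Halcyon, so Oren controls Halcyon.
No other company's threshold is met.

Greywick Pharma AS, Halcyon Partners SRL, Sable Sarl, Stratus Foods Corp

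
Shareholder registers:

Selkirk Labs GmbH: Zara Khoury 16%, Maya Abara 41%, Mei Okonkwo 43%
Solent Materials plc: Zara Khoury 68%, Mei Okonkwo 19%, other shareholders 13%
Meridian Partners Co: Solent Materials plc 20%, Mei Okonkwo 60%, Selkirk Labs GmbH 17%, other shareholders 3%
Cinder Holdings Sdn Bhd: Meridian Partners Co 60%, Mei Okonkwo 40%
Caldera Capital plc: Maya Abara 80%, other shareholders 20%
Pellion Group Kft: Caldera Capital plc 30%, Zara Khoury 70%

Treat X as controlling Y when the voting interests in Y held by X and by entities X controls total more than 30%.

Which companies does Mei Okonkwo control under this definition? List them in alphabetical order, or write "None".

Cinder Holdings Sdn Bhd, Meridian Partners Co, Selkirk Labs GmbH

Mei holds 43% of Selkirk, so Mei controls Selkirk.
Mei and Selkirk together hold 60% + 17% = 77% of Meridian, so Mei controls Meridian.
Meridian and Mei together hold 60% + 40% = 100% of Cinder, so Mei controls Cinder.
No other company's threshold is met.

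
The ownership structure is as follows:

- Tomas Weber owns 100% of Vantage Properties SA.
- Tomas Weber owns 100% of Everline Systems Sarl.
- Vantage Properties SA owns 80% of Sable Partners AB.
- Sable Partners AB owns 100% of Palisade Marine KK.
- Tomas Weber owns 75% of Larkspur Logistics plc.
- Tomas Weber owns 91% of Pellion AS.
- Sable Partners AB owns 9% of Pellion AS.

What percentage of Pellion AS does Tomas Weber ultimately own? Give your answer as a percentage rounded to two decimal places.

Tomas reaches Pellion along 2 paths.
Via Vantage → Sable: 100% × 80% × 9% = 7.2%.
Direct stake: 91% = 91%.
Total: 7.2% + 91% = 98.2%.
Rounded: 98.20%.

98.20%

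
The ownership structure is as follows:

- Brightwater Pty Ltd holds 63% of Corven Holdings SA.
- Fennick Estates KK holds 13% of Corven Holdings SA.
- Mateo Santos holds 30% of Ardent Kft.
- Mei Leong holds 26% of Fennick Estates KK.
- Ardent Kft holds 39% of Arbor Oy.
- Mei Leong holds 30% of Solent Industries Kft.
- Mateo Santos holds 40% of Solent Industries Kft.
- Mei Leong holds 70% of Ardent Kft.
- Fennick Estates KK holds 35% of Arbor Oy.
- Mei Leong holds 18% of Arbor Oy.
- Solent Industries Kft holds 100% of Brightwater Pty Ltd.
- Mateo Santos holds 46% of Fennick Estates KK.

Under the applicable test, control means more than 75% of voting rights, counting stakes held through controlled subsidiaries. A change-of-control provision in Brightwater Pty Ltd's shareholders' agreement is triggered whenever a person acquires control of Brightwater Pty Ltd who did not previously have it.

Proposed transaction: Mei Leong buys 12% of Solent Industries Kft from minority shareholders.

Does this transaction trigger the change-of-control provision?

No

The purchase changes only Mei's holdings, so Mei is the only person who could newly come to control Brightwater.
Mei's largest direct stake is 70% in Ardent, which does not meet the threshold, so Mei controls no company.
Neither Mei nor any entity Mei controls holds any voting interest in Brightwater.
So before the transaction, Mei does not control Brightwater.
After the purchase, Mei's direct stake in Solent rises to 30% + 12% = 42%.
Mei's side now holds 42% of Solent, not > 75%, so Mei still does not control Solent.
After the transaction, neither Mei nor any entity Mei controls holds a voting interest in Brightwater, so Mei still does not control it.
No new person acquires control, so the clause is not triggered.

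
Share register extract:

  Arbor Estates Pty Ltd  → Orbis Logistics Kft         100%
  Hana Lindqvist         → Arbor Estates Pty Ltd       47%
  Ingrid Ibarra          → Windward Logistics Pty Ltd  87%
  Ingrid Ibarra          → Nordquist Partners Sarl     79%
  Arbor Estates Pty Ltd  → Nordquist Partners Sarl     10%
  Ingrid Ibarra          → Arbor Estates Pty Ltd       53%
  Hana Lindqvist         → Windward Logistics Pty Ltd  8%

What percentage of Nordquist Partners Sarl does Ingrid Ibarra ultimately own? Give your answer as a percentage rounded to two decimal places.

Ingrid reaches Nordquist along 2 paths.
Direct stake: 79% = 79%.
Via Arbor: 53% × 10% = 5.3%.
Total: 79% + 5.3% = 84.3%.
Rounded: 84.30%.

84.30%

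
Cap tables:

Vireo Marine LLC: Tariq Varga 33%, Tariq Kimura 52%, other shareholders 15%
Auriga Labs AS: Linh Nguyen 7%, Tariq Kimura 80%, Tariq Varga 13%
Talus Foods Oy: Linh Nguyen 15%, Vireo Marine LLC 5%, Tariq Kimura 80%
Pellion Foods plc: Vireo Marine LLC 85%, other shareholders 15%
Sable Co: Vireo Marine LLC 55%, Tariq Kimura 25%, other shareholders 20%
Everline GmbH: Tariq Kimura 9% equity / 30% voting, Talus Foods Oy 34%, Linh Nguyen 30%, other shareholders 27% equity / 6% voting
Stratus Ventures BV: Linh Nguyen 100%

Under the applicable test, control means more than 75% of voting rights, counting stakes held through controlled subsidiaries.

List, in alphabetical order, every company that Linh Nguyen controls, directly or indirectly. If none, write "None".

Stratus Ventures BV

Linh holds 100% of Stratus, so Linh controls Stratus.
No other company's threshold is met.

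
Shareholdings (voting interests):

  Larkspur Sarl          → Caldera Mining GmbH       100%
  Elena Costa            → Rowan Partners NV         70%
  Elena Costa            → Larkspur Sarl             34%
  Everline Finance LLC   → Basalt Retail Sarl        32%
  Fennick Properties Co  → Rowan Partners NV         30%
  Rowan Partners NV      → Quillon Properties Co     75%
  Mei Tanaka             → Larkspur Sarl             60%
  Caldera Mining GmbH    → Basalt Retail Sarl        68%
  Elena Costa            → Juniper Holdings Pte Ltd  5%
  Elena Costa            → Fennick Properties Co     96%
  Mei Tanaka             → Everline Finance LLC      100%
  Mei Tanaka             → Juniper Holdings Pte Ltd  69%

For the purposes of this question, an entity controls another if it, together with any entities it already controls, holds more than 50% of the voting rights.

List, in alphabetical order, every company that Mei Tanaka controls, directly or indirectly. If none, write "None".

Basalt Retail Sarl, Caldera Mining GmbH, Everline Finance LLC, Juniper Holdings Pte Ltd, Larkspur Sarl

Mei holds 69% of Juniper, so Mei controls Juniper.
Mei holds 60% of Larkspur, so Mei controls Larkspur.
Larkspur holds 100% of Caldera, so Mei controls Caldera.
Mei holds 100% of Everline, so Mei controls Everline.
Everline and Caldera together hold 32% + 68% = 100% of Basalt, so Mei controls Basalt.
No other company's threshold is met.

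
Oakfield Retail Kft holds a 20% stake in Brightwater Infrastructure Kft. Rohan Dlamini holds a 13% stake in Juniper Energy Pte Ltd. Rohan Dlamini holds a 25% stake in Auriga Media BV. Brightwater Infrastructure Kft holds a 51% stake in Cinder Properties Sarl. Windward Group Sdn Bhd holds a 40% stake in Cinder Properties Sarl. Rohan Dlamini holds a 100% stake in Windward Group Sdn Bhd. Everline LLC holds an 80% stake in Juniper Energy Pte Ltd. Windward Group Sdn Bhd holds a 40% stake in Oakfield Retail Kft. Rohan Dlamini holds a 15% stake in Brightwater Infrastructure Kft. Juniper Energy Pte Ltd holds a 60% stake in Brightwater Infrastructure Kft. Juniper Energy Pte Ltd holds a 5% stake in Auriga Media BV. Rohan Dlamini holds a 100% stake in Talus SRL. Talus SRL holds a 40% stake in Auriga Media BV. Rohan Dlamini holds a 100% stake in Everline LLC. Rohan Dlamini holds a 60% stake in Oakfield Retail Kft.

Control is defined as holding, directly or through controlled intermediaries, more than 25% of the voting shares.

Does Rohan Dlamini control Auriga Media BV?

Yes

Rohan holds 100% of Everline, so Rohan controls Everline.
Everline and Rohan together hold 80% + 13% = 93% of Juniper, so Rohan controls Juniper.
Rohan holds 100% of Talus, so Rohan controls Talus.
Talus and Juniper and Rohan together hold 40% + 5% + 25% = 70% of Auriga, so Rohan controls Auriga.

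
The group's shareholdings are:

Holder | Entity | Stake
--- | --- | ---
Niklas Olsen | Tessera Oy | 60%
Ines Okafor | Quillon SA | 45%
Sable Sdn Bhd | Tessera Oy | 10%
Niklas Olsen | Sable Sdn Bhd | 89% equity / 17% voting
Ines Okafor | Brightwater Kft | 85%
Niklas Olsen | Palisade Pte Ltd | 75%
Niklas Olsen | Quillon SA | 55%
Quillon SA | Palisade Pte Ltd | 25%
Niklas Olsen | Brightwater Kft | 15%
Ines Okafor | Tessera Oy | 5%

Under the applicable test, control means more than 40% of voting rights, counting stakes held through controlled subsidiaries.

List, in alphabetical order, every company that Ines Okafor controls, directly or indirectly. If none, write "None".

Brightwater Kft, Quillon SA

Ines holds 45% of Quillon, so Ines controls Quillon.
Ines holds 85% of Brightwater, so Ines controls Brightwater.
No other company's threshold is met.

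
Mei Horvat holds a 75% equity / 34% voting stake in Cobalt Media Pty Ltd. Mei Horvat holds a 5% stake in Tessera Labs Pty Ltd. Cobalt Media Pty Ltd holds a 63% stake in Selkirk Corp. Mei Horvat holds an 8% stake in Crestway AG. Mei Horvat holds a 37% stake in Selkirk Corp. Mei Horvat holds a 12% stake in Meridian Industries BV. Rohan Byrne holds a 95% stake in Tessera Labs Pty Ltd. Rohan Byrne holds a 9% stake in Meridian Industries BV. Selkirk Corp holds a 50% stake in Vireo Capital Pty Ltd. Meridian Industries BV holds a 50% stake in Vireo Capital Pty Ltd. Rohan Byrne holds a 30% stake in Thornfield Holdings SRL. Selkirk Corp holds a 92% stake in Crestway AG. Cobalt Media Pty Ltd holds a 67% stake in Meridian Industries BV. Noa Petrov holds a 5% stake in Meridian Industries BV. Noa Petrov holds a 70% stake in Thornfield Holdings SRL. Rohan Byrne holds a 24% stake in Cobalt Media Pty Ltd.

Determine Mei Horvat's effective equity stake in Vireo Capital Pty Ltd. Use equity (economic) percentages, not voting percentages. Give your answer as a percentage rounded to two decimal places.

Mei reaches Vireo along 4 paths.
Via Cobalt → Meridian: 75% × 67% × 50% = 25.125%.
Via Meridian: 12% × 50% = 6%.
Via Selkirk: 37% × 50% = 18.5%.
Via Cobalt → Selkirk: 75% × 63% × 50% = 23.625%.
Total: 25.125% + 6% + 18.5% + 23.625% = 73.25%.

73.25%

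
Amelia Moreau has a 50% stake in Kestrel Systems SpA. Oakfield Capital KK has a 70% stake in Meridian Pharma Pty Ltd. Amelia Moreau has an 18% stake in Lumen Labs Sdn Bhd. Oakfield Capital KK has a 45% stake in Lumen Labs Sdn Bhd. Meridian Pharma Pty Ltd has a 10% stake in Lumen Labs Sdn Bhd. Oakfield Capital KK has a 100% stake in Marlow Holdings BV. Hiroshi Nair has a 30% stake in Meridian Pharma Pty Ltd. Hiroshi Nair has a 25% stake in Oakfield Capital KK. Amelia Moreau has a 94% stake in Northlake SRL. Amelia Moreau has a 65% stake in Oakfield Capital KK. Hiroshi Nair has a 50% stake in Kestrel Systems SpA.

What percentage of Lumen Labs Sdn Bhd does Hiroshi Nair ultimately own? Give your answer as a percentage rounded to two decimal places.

16.00%

Hiroshi reaches Lumen along 3 paths.
Via Oakfield: 25% × 45% = 11.25%.
Via Oakfield → Meridian: 25% × 70% × 10% = 1.75%.
Via Meridian: 30% × 10% = 3%.
Total: 11.25% + 1.75% + 3% = 16%.
Rounded: 16.00%.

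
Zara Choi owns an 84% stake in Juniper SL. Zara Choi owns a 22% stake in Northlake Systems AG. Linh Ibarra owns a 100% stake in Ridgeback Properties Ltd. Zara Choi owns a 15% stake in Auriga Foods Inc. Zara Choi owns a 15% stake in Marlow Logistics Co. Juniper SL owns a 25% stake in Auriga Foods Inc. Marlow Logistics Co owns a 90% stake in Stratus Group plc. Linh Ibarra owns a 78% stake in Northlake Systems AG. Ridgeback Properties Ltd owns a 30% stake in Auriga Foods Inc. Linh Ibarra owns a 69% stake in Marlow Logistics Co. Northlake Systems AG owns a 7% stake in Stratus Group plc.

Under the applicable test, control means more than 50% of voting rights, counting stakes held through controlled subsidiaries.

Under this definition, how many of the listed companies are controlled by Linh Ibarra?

4

Linh holds 69% of Marlow, so Linh controls Marlow.
Linh holds 78% of Northlake, so Linh controls Northlake.
Marlow and Northlake together hold 90% + 7% = 97% of Stratus, so Linh controls Stratus.
Linh holds 100% of Ridgeback, so Linh controls Ridgeback.
No other company's threshold is met.
Linh controls 4 companies.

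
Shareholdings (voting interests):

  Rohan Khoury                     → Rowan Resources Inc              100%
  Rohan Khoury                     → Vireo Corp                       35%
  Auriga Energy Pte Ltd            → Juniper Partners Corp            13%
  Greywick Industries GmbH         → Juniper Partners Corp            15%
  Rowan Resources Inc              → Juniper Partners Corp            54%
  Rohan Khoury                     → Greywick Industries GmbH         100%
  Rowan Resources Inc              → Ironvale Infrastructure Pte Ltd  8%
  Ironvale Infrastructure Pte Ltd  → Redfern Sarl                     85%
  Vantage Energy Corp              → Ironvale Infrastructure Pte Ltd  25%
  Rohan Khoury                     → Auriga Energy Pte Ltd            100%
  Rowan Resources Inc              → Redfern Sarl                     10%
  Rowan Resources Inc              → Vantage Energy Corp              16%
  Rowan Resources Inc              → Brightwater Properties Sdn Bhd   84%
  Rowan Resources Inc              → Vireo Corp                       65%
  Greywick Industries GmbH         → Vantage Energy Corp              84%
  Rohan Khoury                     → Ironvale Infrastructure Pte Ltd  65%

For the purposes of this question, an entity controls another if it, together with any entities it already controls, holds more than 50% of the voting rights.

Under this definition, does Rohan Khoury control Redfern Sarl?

Rohan holds 100% of Rowan, so Rohan controls Rowan.
Rohan holds 100% of Greywick, so Rohan controls Greywick.
Rowan and Greywick together hold 16% + 84% = 100% of Vantage, so Rohan controls Vantage.
Vantage and Rohan and Rowan together hold 25% + 65% + 8% = 98% of Ironvale, so Rohan controls Ironvale.
Rowan and Ironvale together hold 10% + 85% = 95% of Redfern, so Rohan controls Redfern.

Yes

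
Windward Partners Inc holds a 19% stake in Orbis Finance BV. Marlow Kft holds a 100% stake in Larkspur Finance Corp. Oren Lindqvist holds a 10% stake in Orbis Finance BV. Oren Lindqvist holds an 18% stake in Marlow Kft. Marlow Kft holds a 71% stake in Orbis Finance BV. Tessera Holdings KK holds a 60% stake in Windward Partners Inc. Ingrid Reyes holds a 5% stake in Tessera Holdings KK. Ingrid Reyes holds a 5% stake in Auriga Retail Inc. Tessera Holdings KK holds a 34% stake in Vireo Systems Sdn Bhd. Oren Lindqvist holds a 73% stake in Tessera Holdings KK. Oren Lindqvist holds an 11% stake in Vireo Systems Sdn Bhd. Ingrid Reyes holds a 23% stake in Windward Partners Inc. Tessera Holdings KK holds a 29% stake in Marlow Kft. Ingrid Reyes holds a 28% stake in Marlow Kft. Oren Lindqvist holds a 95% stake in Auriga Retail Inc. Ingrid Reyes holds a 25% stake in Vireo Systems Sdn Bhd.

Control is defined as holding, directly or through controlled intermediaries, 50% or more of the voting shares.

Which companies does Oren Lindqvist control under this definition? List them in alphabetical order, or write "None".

Oren holds 73% of Tessera, so Oren controls Tessera.
Tessera holds 60% of Windward, so Oren controls Windward.
Oren holds 95% of Auriga, so Oren controls Auriga.
No other company's threshold is met.

Auriga Retail Inc, Tessera Holdings KK, Windward Partners Inc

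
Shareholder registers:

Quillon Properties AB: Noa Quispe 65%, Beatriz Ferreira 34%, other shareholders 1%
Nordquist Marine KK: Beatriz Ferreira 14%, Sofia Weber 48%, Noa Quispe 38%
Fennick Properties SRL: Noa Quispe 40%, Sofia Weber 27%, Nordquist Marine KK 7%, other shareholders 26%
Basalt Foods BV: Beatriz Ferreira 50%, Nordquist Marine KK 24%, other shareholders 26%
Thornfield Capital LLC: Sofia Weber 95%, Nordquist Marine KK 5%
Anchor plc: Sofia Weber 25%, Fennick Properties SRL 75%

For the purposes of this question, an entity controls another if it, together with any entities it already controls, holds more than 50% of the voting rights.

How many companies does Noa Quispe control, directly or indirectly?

1

Noa holds 65% of Quillon, so Noa controls Quillon.
No other company's threshold is met.
Noa controls 1 company.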